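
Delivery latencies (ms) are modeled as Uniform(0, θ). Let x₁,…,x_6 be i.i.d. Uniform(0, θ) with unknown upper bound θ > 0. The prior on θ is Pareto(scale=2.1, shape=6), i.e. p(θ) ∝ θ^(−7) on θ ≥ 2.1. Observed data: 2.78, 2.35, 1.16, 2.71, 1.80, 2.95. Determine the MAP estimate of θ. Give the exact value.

θ̂_MAP = 2.95

The Uniform(0, θ) likelihood is θ^(−n) for θ ≥ max(xᵢ), zero otherwise. Here max(xᵢ) = 2.95.
Posterior ∝ θ^(−7) · θ^(−6) = θ^(−13) on θ ≥ max(2.1, 2.95) = 2.95.
This density is strictly decreasing in θ, so the posterior mode lies at the lower boundary of the support.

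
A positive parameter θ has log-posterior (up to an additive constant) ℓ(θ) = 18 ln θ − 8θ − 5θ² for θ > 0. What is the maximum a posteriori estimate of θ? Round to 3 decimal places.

θ̂_MAP = 1.000

ℓ'(θ) = 18/θ − 8 − 10θ. Setting this to zero and multiplying by θ: 10θ² + 8θ − 18 = 0.
θ = (−8 + √(8² + 4·10·18)) / (2·10) = (−8 + √784) / 20 = (−8 + 28)/20 = 1.
ℓ''(θ) = −18/θ² − 10 < 0, confirming a maximum.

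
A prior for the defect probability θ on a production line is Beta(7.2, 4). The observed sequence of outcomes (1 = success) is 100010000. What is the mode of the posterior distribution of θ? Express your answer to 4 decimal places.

θ̂_MAP = 0.4505

Prior: Beta(7.2, 4).
Data: 2 successes in 9 trials (from the sequence). The binomial likelihood contributes θ^2(1−θ)^7, so the posterior is Beta(7.2+2, 4+7) = Beta(9.2, 11).
For Beta(a, b) with a, b > 1 the mode is (a−1)/(a+b−2) = 8.2/18.2 ≈ 0.4505.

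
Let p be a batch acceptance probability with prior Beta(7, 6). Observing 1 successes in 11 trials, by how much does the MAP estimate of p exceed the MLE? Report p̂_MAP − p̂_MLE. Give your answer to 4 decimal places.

MAP − MLE = 0.2273

Posterior is Beta(8, 16); MAP = (8−1)/(24−2) = 7/22 ≈ 0.31818.
MLE ignores the prior: p̂_MLE = k/n = 1/11 ≈ 0.09091.
Difference = 7/22 − 1/11 = 5/22 ≈ 0.2273.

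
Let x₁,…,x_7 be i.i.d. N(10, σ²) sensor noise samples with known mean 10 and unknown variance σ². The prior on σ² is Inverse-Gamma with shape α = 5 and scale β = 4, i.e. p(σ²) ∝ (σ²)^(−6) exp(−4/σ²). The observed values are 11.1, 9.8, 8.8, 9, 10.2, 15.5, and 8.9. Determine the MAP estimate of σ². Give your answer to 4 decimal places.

Sum of squared deviations about the known mean: SS = (11.1−10)² + (9.8−10)² + (8.8−10)² + (9−10)² + (10.2−10)² + (15.5−10)² + (8.9−10)² = 35.19.
The Normal likelihood contributes (σ²)^(−n/2) exp(−SS/(2σ²)), so the posterior is Inverse-Gamma(α + n/2, β + SS/2) = Inverse-Gamma(8.5, 21.595).
The mode of Inverse-Gamma(a, b) is b/(a+1) = 21.595/9.5 ≈ 2.2732.

σ̂²_MAP = 2.2732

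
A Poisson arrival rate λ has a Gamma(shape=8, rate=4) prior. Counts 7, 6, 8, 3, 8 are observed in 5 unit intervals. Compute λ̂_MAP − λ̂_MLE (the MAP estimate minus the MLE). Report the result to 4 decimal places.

Σxᵢ = 32. Posterior is Gamma(40, 9); MAP = (40−1)/9 = 39/9 ≈ 4.33333.
MLE = x̄ = 32/5 ≈ 6.40000.
Difference = 39/9 − 32/5 = -31/15 ≈ -2.0667.

MAP − MLE = -2.0667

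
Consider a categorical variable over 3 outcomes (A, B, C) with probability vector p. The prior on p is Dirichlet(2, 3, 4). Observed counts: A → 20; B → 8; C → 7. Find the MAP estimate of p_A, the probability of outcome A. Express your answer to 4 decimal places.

The posterior is Dirichlet(αᵢ + nᵢ) = Dirichlet(22, 11, 11).
For a Dirichlet(a₁,…,a_K) with all aᵢ > 1, the mode has j-th component (aⱼ − 1)/(Σaᵢ − K).
Here Σaᵢ = 44 and K = 3, so p_A = (22 − 1)/(44 − 3) = 21/41 ≈ 0.5122.

MAP estimate of p_A = 0.5122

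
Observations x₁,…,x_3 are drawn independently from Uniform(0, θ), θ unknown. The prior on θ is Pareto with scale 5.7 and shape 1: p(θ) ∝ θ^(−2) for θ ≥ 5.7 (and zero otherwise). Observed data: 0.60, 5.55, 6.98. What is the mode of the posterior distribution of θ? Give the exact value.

θ̂_MAP = 6.98

The Uniform(0, θ) likelihood is θ^(−n) for θ ≥ max(xᵢ), zero otherwise. Here max(xᵢ) = 6.98.
Posterior ∝ θ^(−2) · θ^(−3) = θ^(−5) on θ ≥ max(5.7, 6.98) = 6.98.
This density is strictly decreasing in θ, so the posterior mode lies at the lower boundary of the support.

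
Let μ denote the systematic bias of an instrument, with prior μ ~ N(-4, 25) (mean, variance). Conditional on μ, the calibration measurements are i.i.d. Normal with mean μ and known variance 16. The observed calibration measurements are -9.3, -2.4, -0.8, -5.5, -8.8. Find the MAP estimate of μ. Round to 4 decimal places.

n = 5; x̄ = ((-9.3) + (-2.4) + (-0.8) + (-5.5) + (-8.8))/5 = -26.8/5 = -5.36.
For a Normal prior and Normal likelihood with known variance, the posterior is Normal; its mode equals its mean, the precision-weighted average.
Prior precision 1/σ₀² = 1/25 = 0.04; data precision n/σ² = 5/16 = 0.3125.
μ̂ = (0.04·(-4) + 0.3125·(-5.36)) / (0.04 + 0.3125) = (-1.835)/0.3525 = -734/141 ≈ -5.2057.

μ̂_MAP = -5.2057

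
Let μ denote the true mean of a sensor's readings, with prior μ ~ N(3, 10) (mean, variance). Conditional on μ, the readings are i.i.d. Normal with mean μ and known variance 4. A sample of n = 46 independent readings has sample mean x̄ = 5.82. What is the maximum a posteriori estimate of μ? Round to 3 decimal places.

μ̂_MAP = 5.796

n = 46, x̄ = 5.82.
For a Normal prior and Normal likelihood with known variance, the posterior is Normal; its mode equals its mean, the precision-weighted average.
Prior precision 1/σ₀² = 1/10 = 0.1; data precision n/σ² = 46/4 = 11.5.
μ̂ = (0.1·3 + 11.5·5.82) / (0.1 + 11.5) = 67.23/11.6 = 6723/1160 ≈ 5.796.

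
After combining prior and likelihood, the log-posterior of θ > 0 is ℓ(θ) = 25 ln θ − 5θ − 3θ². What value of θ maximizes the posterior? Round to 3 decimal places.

θ̂_MAP = 1.667

ℓ'(θ) = 25/θ − 5 − 6θ. Setting this to zero and multiplying by θ: 6θ² + 5θ − 25 = 0.
θ = (−5 + √(5² + 4·6·25)) / (2·6) = (−5 + √625) / 12 = (−5 + 25)/12 = 5/3.
ℓ''(θ) = −25/θ² − 6 < 0, confirming a maximum.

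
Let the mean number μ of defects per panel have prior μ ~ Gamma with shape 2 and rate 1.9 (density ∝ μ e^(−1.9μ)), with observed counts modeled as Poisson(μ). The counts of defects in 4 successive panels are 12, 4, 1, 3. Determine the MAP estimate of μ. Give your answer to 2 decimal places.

μ̂_MAP = 3.56

Σxᵢ = 12+4+1+3 = 20, with n = 4.
Posterior ∝ μe^(−1.9μ) · μ^20e^(−4μ) = μ^21e^(−5.9μ), i.e. Gamma(shape=22, rate=5.9).
The mode of a Gamma(a, b) with a ≥ 1 (shape–rate) is (a−1)/b = 21/5.9 ≈ 3.56.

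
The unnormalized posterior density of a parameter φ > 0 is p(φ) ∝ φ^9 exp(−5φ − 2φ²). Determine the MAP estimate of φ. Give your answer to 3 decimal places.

φ̂_MAP = 1.000

ℓ'(φ) = 9/φ − 5 − 4φ. Setting this to zero and multiplying by φ: 4φ² + 5φ − 9 = 0.
φ = (−5 + √(5² + 4·4·9)) / (2·4) = (−5 + √169) / 8 = (−5 + 13)/8 = 1.
ℓ''(φ) = −9/φ² − 4 < 0, confirming a maximum.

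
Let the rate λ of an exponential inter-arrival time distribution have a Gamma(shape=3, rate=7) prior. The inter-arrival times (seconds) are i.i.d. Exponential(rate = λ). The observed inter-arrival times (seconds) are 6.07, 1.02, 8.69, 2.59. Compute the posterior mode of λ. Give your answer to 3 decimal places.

λ̂_MAP = 0.236

The Exponential(rate=λ) likelihood is ∝ λ^n e^(−λΣtᵢ). Here n = 4 and Σtᵢ = 6.07 + 1.02 + 8.69 + 2.59 = 18.37.
Posterior ∝ λ^2e^(−7λ) · λ^4e^(−18.37λ) = λ^6e^(−25.37λ), i.e. Gamma(7, 25.37).
Mode = (a−1)/b = 6/25.37 ≈ 0.236.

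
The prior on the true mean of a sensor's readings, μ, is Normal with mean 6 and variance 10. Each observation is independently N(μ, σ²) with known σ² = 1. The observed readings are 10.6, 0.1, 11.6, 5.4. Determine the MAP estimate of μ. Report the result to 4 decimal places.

n = 4; x̄ = (10.6 + 0.1 + 11.6 + 5.4)/4 = 27.7/4 = 6.925.
For a Normal prior and Normal likelihood with known variance, the posterior is Normal; its mode equals its mean, the precision-weighted average.
Prior precision 1/σ₀² = 1/10 = 0.1; data precision n/σ² = 4/1 = 4.
μ̂ = (0.1·6 + 4·6.925) / (0.1 + 4) = 28.3/4.1 = 283/41 ≈ 6.9024.

μ̂_MAP = 6.9024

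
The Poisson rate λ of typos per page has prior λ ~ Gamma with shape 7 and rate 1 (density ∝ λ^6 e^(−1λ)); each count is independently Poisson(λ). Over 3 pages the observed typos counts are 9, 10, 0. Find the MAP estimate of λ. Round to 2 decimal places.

λ̂_MAP = 6.25

Σxᵢ = 9+10+0 = 19, with n = 3.
Posterior ∝ λ^6e^(−1λ) · λ^19e^(−3λ) = λ^25e^(−4λ), i.e. Gamma(shape=26, rate=4).
The mode of a Gamma(a, b) with a ≥ 1 (shape–rate) is (a−1)/b = 25/4 ≈ 6.25.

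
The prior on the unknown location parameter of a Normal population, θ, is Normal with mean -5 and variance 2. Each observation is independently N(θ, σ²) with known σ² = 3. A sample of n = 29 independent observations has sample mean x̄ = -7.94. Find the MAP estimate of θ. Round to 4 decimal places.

n = 29, x̄ = -7.94.
For a Normal prior and Normal likelihood with known variance, the posterior is Normal; its mode equals its mean, the precision-weighted average.
Prior precision 1/σ₀² = 1/2 = 0.5; data precision n/σ² = 29/3.
θ̂ = (0.5·(-5) + (29/3)·(-7.94)) / (0.5 + 29/3) = (-5944/75)/(61/6) = -11888/1525 ≈ -7.7954.

θ̂_MAP = -7.7954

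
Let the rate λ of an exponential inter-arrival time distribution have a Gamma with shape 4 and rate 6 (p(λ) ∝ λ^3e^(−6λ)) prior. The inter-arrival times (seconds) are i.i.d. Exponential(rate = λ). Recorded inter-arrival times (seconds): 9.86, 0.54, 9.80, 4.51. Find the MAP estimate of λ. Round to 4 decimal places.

λ̂_MAP = 0.2279

The Exponential(rate=λ) likelihood is ∝ λ^n e^(−λΣtᵢ). Here n = 4 and Σtᵢ = 9.86 + 0.54 + 9.80 + 4.51 = 24.71.
Posterior ∝ λ^3e^(−6λ) · λ^4e^(−24.71λ) = λ^7e^(−30.71λ), i.e. Gamma(8, 30.71).
Mode = (a−1)/b = 7/30.71 ≈ 0.2279.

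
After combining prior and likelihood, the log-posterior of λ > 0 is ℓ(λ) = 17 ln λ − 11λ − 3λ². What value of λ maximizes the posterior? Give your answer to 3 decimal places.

ℓ'(λ) = 17/λ − 11 − 6λ. Setting this to zero and multiplying by λ: 6λ² + 11λ − 17 = 0.
λ = (−11 + √(11² + 4·6·17)) / (2·6) = (−11 + √529) / 12 = (−11 + 23)/12 = 1.
ℓ''(λ) = −17/λ² − 6 < 0, confirming a maximum.

λ̂_MAP = 1.000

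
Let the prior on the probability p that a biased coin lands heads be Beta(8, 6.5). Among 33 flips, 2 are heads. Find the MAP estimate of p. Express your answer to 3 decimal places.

Prior: Beta(8, 6.5).
Data: 2 successes in 33 trials. The binomial likelihood contributes p^2(1−p)^31, so the posterior is Beta(8+2, 6.5+31) = Beta(10, 37.5).
For Beta(a, b) with a, b > 1 the mode is (a−1)/(a+b−2) = 9/45.5 ≈ 0.198.

p̂_MAP = 0.198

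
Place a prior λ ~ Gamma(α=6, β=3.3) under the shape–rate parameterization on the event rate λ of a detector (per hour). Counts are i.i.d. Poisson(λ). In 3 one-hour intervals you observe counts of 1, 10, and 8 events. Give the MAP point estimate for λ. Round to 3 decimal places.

λ̂_MAP = 3.810

Σxᵢ = 1+10+8 = 19, with n = 3.
Posterior ∝ λ^5e^(−3.3λ) · λ^19e^(−3λ) = λ^24e^(−6.3λ), i.e. Gamma(shape=25, rate=6.3).
The mode of a Gamma(a, b) with a ≥ 1 (shape–rate) is (a−1)/b = 24/6.3 ≈ 3.810.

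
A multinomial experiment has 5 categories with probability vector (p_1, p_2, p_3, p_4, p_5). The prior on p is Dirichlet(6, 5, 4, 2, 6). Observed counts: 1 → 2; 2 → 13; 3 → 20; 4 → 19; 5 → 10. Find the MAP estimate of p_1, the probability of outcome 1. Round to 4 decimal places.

The posterior is Dirichlet(αᵢ + nᵢ) = Dirichlet(8, 18, 24, 21, 16).
For a Dirichlet(a₁,…,a_K) with all aᵢ > 1, the mode has j-th component (aⱼ − 1)/(Σaᵢ − K).
Here Σaᵢ = 87 and K = 5, so p_1 = (8 − 1)/(87 − 5) = 7/82 ≈ 0.0854.

MAP estimate: 0.0854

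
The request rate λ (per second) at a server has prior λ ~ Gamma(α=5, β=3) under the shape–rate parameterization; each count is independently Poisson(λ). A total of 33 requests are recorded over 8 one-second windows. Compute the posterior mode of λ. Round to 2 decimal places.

Σxᵢ = 33, n = 8.
Posterior ∝ λ^4e^(−3λ) · λ^33e^(−8λ) = λ^37e^(−11λ), i.e. Gamma(shape=38, rate=11).
The mode of a Gamma(a, b) with a ≥ 1 (shape–rate) is (a−1)/b = 37/11 ≈ 3.36.

λ̂_MAP = 3.36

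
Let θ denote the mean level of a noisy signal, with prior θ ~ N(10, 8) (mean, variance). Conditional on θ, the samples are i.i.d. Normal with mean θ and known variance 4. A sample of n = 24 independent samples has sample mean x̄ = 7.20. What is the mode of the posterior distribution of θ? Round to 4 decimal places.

n = 24, x̄ = 7.20.
For a Normal prior and Normal likelihood with known variance, the posterior is Normal; its mode equals its mean, the precision-weighted average.
Prior precision 1/σ₀² = 1/8 = 0.125; data precision n/σ² = 24/4 = 6.
θ̂ = (0.125·10 + 6·7.2) / (0.125 + 6) = 44.45/6.125 = 254/35 ≈ 7.2571.

θ̂_MAP = 7.2571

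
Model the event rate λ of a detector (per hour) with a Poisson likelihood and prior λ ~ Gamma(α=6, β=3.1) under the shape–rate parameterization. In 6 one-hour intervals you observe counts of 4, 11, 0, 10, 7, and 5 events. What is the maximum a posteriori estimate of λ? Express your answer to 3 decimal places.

Σxᵢ = 4+11+0+10+7+5 = 37, with n = 6.
Posterior ∝ λ^5e^(−3.1λ) · λ^37e^(−6λ) = λ^42e^(−9.1λ), i.e. Gamma(shape=43, rate=9.1).
The mode of a Gamma(a, b) with a ≥ 1 (shape–rate) is (a−1)/b = 42/9.1 ≈ 4.615.

λ̂_MAP = 4.615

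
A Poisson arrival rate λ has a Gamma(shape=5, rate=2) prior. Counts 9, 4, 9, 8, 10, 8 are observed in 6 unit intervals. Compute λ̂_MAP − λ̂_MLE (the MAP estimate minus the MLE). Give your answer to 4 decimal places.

MAP − MLE = -1.5000

Σxᵢ = 48. Posterior is Gamma(53, 8); MAP = (53−1)/8 = 52/8 ≈ 6.50000.
MLE = x̄ = 48/6 ≈ 8.00000.
Difference = 52/8 − 48/6 = -3/2 ≈ -1.5000.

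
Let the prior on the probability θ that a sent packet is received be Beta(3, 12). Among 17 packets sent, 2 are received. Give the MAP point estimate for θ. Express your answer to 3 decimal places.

θ̂_MAP = 0.133

Prior: Beta(3, 12).
Data: 2 successes in 17 trials. The binomial likelihood contributes θ^2(1−θ)^15, so the posterior is Beta(3+2, 12+15) = Beta(5, 27).
For Beta(a, b) with a, b > 1 the mode is (a−1)/(a+b−2) = 4/30 ≈ 0.133.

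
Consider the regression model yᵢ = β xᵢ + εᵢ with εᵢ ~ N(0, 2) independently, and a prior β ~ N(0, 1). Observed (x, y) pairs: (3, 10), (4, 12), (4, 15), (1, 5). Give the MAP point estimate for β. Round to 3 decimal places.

β̂_MAP = 3.250

log p(β | y) = −Σ(yᵢ − βxᵢ)²/(2·2) − β²/(2·1) + const.
Setting the derivative to zero: Σxᵢ(yᵢ − βxᵢ)/2 − β/1 = 0, so β = Σxᵢyᵢ / (Σxᵢ² + σ²/τ²).
Σxᵢyᵢ = 3·10 + 4·12 + 4·15 + 1·5 = 143; Σxᵢ² = 42; σ²/τ² = 2.
β̂_MAP = 143 / (42 + 2) = 143/44 ≈ 3.250.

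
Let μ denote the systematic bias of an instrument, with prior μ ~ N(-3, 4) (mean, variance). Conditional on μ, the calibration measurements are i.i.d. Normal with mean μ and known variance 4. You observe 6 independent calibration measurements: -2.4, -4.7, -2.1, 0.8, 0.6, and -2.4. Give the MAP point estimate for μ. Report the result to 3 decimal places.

n = 6; x̄ = ((-2.4) + (-4.7) + (-2.1) + 0.8 + 0.6 + (-2.4))/6 = -10.2/6 = -1.7.
For a Normal prior and Normal likelihood with known variance, the posterior is Normal; its mode equals its mean, the precision-weighted average.
Prior precision 1/σ₀² = 1/4 = 0.25; data precision n/σ² = 6/4 = 1.5.
μ̂ = (0.25·(-3) + 1.5·(-1.7)) / (0.25 + 1.5) = (-3.3)/1.75 = -66/35 ≈ -1.886.

μ̂_MAP = -1.886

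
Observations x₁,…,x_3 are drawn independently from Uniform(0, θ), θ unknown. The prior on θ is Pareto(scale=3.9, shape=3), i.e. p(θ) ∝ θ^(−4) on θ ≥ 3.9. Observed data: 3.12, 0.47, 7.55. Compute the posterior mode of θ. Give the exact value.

The Uniform(0, θ) likelihood is θ^(−n) for θ ≥ max(xᵢ), zero otherwise. Here max(xᵢ) = 7.55.
Posterior ∝ θ^(−4) · θ^(−3) = θ^(−7) on θ ≥ max(3.9, 7.55) = 7.55.
This density is strictly decreasing in θ, so the posterior mode lies at the lower boundary of the support.

θ̂_MAP = 7.55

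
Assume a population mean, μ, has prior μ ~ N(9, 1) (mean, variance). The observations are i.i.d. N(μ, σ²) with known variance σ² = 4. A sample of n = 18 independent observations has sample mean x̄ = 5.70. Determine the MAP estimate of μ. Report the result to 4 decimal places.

μ̂_MAP = 6.3000

n = 18, x̄ = 5.70.
For a Normal prior and Normal likelihood with known variance, the posterior is Normal; its mode equals its mean, the precision-weighted average.
Prior precision 1/σ₀² = 1/1 = 1; data precision n/σ² = 18/4 = 4.5.
μ̂ = (1·9 + 4.5·5.7) / (1 + 4.5) = 34.65/5.5 = 6.3000.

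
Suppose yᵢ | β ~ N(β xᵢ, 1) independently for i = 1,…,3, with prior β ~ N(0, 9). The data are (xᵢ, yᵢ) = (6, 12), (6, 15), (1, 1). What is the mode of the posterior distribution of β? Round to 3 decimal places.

β̂_MAP = 2.229

log p(β | y) = −Σ(yᵢ − βxᵢ)²/(2·1) − β²/(2·9) + const.
Setting the derivative to zero: Σxᵢ(yᵢ − βxᵢ)/1 − β/9 = 0, so β = Σxᵢyᵢ / (Σxᵢ² + σ²/τ²).
Σxᵢyᵢ = 6·12 + 6·15 + 1·1 = 163; Σxᵢ² = 73; σ²/τ² = 1/9.
β̂_MAP = 163 / (73 + 1/9) = 163/(658/9) = 1467/658 ≈ 2.229.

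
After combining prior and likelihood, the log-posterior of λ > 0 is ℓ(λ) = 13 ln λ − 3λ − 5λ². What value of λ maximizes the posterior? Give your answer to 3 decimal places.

λ̂_MAP = 1.000

ℓ'(λ) = 13/λ − 3 − 10λ. Setting this to zero and multiplying by λ: 10λ² + 3λ − 13 = 0.
λ = (−3 + √(3² + 4·10·13)) / (2·10) = (−3 + √529) / 20 = (−3 + 23)/20 = 1.
ℓ''(λ) = −13/λ² − 10 < 0, confirming a maximum.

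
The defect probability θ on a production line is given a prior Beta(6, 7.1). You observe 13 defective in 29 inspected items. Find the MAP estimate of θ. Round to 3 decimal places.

θ̂_MAP = 0.449

Prior: Beta(6, 7.1).
Data: 13 successes in 29 trials. The binomial likelihood contributes θ^13(1−θ)^16, so the posterior is Beta(6+13, 7.1+16) = Beta(19, 23.1).
For Beta(a, b) with a, b > 1 the mode is (a−1)/(a+b−2) = 18/40.1 ≈ 0.449.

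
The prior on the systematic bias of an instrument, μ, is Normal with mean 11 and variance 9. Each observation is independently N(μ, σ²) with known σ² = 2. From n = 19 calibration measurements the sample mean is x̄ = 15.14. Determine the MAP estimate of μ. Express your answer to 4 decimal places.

μ̂_MAP = 15.0921

n = 19, x̄ = 15.14.
For a Normal prior and Normal likelihood with known variance, the posterior is Normal; its mode equals its mean, the precision-weighted average.
Prior precision 1/σ₀² = 1/9; data precision n/σ² = 19/2 = 9.5.
μ̂ = ((1/9)·11 + 9.5·15.14) / (1/9 + 9.5) = (130547/900)/(173/18) = 130547/8650 ≈ 15.0921.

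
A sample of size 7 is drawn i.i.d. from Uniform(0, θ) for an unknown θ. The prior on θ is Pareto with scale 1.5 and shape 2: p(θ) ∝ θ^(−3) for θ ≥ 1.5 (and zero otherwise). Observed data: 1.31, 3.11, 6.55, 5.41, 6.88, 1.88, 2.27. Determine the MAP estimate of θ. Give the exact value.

The Uniform(0, θ) likelihood is θ^(−n) for θ ≥ max(xᵢ), zero otherwise. Here max(xᵢ) = 6.88.
Posterior ∝ θ^(−3) · θ^(−7) = θ^(−10) on θ ≥ max(1.5, 6.88) = 6.88.
This density is strictly decreasing in θ, so the posterior mode lies at the lower boundary of the support.

θ̂_MAP = 6.88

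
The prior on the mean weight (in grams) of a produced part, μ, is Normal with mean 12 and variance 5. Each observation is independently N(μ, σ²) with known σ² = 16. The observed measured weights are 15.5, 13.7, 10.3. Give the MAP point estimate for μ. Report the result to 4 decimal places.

n = 3; x̄ = (15.5 + 13.7 + 10.3)/3 = 39.5/3 = 79/6 ≈ 13.1667.
For a Normal prior and Normal likelihood with known variance, the posterior is Normal; its mode equals its mean, the precision-weighted average.
Prior precision 1/σ₀² = 1/5 = 0.2; data precision n/σ² = 3/16 = 0.1875.
μ̂ = (0.2·12 + 0.1875·(79/6)) / (0.2 + 0.1875) = 4.86875/0.3875 = 779/62 ≈ 12.5645.

μ̂_MAP = 12.5645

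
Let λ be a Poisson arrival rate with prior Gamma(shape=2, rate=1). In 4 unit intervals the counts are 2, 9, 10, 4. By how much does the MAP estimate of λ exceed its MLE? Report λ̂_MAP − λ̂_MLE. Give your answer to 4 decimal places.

Σxᵢ = 25. Posterior is Gamma(27, 5); MAP = (27−1)/5 = 26/5 ≈ 5.20000.
MLE = x̄ = 25/4 ≈ 6.25000.
Difference = 26/5 − 25/4 = -21/20 ≈ -1.0500.

MAP − MLE = -1.0500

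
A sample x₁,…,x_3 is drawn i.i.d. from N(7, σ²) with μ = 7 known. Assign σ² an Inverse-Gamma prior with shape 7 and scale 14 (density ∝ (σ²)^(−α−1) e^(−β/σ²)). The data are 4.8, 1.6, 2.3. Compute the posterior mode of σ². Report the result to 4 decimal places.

Sum of squared deviations about the known mean: SS = (4.8−7)² + (1.6−7)² + (2.3−7)² = 56.09.
The Normal likelihood contributes (σ²)^(−n/2) exp(−SS/(2σ²)), so the posterior is Inverse-Gamma(α + n/2, β + SS/2) = Inverse-Gamma(8.5, 42.045).
The mode of Inverse-Gamma(a, b) is b/(a+1) = 42.045/9.5 ≈ 4.4258.

σ̂²_MAP = 4.4258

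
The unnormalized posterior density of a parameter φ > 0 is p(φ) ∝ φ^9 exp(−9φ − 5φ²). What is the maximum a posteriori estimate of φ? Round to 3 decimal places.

φ̂_MAP = 0.600

ℓ'(φ) = 9/φ − 9 − 10φ. Setting this to zero and multiplying by φ: 10φ² + 9φ − 9 = 0.
φ = (−9 + √(9² + 4·10·9)) / (2·10) = (−9 + √441) / 20 = (−9 + 21)/20 = 3/5.
ℓ''(φ) = −9/φ² − 10 < 0, confirming a maximum.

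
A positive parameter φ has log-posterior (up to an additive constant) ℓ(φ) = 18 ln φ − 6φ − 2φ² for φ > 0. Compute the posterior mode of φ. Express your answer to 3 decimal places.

ℓ'(φ) = 18/φ − 6 − 4φ. Setting this to zero and multiplying by φ: 4φ² + 6φ − 18 = 0.
φ = (−6 + √(6² + 4·4·18)) / (2·4) = (−6 + √324) / 8 = (−6 + 18)/8 = 3/2.
ℓ''(φ) = −18/φ² − 4 < 0, confirming a maximum.

φ̂_MAP = 1.500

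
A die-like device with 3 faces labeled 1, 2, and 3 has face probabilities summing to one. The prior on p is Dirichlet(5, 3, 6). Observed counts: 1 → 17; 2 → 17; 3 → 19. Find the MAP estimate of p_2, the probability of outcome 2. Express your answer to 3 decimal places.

The posterior is Dirichlet(αᵢ + nᵢ) = Dirichlet(22, 20, 25).
For a Dirichlet(a₁,…,a_K) with all aᵢ > 1, the mode has j-th component (aⱼ − 1)/(Σaᵢ − K).
Here Σaᵢ = 67 and K = 3, so p_2 = (20 − 1)/(67 − 3) = 19/64 ≈ 0.297.

MAP estimate: 0.297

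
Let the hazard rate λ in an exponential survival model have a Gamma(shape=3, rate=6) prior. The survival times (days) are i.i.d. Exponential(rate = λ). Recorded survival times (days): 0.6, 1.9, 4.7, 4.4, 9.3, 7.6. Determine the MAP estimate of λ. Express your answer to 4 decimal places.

λ̂_MAP = 0.2319

The Exponential(rate=λ) likelihood is ∝ λ^n e^(−λΣtᵢ). Here n = 6 and Σtᵢ = 0.6 + 1.9 + 4.7 + 4.4 + 9.3 + 7.6 = 28.5.
Posterior ∝ λ^2e^(−6λ) · λ^6e^(−28.5λ) = λ^8e^(−34.5λ), i.e. Gamma(9, 34.5).
Mode = (a−1)/b = 8/34.5 ≈ 0.2319.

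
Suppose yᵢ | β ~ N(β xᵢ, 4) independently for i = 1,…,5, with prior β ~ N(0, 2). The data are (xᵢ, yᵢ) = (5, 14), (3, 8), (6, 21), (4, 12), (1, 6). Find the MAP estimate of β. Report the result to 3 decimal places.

β̂_MAP = 3.079

log p(β | y) = −Σ(yᵢ − βxᵢ)²/(2·4) − β²/(2·2) + const.
Setting the derivative to zero: Σxᵢ(yᵢ − βxᵢ)/4 − β/2 = 0, so β = Σxᵢyᵢ / (Σxᵢ² + σ²/τ²).
Σxᵢyᵢ = 5·14 + 3·8 + 6·21 + 4·12 + 1·6 = 274; Σxᵢ² = 87; σ²/τ² = 2.
β̂_MAP = 274 / (87 + 2) = 274/89 ≈ 3.079.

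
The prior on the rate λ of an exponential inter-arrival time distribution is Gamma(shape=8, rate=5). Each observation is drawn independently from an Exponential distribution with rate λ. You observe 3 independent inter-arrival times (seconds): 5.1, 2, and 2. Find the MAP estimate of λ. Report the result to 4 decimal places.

The Exponential(rate=λ) likelihood is ∝ λ^n e^(−λΣtᵢ). Here n = 3 and Σtᵢ = 5.1 + 2 + 2 = 9.1.
Posterior ∝ λ^7e^(−5λ) · λ^3e^(−9.1λ) = λ^10e^(−14.1λ), i.e. Gamma(11, 14.1).
Mode = (a−1)/b = 10/14.1 ≈ 0.7092.

λ̂_MAP = 0.7092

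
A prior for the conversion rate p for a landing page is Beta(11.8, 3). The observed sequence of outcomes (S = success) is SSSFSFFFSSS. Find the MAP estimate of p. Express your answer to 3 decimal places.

Prior: Beta(11.8, 3).
Data: 7 successes in 11 trials (from the sequence). The binomial likelihood contributes p^7(1−p)^4, so the posterior is Beta(11.8+7, 3+4) = Beta(18.8, 7).
For Beta(a, b) with a, b > 1 the mode is (a−1)/(a+b−2) = 17.8/23.8 ≈ 0.748.

p̂_MAP = 0.748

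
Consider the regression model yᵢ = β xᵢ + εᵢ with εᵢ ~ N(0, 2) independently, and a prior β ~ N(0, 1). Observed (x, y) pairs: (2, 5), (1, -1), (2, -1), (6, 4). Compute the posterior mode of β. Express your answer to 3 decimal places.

β̂_MAP = 0.660

log p(β | y) = −Σ(yᵢ − βxᵢ)²/(2·2) − β²/(2·1) + const.
Setting the derivative to zero: Σxᵢ(yᵢ − βxᵢ)/2 − β/1 = 0, so β = Σxᵢyᵢ / (Σxᵢ² + σ²/τ²).
Σxᵢyᵢ = 2·5 + 1·(-1) + 2·(-1) + 6·4 = 31; Σxᵢ² = 45; σ²/τ² = 2.
β̂_MAP = 31 / (45 + 2) = 31/47 ≈ 0.660.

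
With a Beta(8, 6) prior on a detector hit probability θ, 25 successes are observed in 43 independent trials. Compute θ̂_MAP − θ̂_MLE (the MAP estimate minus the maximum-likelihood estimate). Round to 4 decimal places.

Posterior is Beta(33, 24); MAP = (33−1)/(57−2) = 32/55 ≈ 0.58182.
MLE ignores the prior: θ̂_MLE = k/n = 25/43 ≈ 0.58140.
Difference = 32/55 − 25/43 = 1/2365 ≈ 0.0004.

MAP − MLE = 0.0004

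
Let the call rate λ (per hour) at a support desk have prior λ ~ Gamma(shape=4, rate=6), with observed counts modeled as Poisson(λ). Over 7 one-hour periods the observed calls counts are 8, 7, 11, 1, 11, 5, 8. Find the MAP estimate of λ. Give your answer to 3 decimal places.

Σxᵢ = 8+7+11+1+11+5+8 = 51, with n = 7.
Posterior ∝ λ^3e^(−6λ) · λ^51e^(−7λ) = λ^54e^(−13λ), i.e. Gamma(shape=55, rate=13).
The mode of a Gamma(a, b) with a ≥ 1 (shape–rate) is (a−1)/b = 54/13 ≈ 4.154.

λ̂_MAP = 4.154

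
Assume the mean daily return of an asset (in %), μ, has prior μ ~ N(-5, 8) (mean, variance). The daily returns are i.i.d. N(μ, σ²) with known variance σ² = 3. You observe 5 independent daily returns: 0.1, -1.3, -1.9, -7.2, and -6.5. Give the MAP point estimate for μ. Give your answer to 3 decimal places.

μ̂_MAP = -3.474

n = 5; x̄ = (0.1 + (-1.3) + (-1.9) + (-7.2) + (-6.5))/5 = -16.8/5 = -3.36.
For a Normal prior and Normal likelihood with known variance, the posterior is Normal; its mode equals its mean, the precision-weighted average.
Prior precision 1/σ₀² = 1/8 = 0.125; data precision n/σ² = 5/3.
μ̂ = (0.125·(-5) + (5/3)·(-3.36)) / (0.125 + 5/3) = (-6.225)/(43/24) = -747/215 ≈ -3.474.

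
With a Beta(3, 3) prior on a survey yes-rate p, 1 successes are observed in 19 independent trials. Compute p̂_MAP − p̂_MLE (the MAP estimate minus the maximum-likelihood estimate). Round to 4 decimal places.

Posterior is Beta(4, 21); MAP = (4−1)/(25−2) = 3/23 ≈ 0.13043.
MLE ignores the prior: p̂_MLE = k/n = 1/19 ≈ 0.05263.
Difference = 3/23 − 1/19 = 34/437 ≈ 0.0778.

MAP − MLE = 0.0778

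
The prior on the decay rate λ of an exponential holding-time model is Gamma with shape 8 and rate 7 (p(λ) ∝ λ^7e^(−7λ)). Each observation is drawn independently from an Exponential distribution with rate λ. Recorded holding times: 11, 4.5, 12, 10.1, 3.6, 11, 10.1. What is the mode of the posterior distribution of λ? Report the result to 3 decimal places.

λ̂_MAP = 0.202

The Exponential(rate=λ) likelihood is ∝ λ^n e^(−λΣtᵢ). Here n = 7 and Σtᵢ = 11 + 4.5 + 12 + 10.1 + 3.6 + 11 + 10.1 = 62.3.
Posterior ∝ λ^7e^(−7λ) · λ^7e^(−62.3λ) = λ^14e^(−69.3λ), i.e. Gamma(15, 69.3).
Mode = (a−1)/b = 14/69.3 ≈ 0.202.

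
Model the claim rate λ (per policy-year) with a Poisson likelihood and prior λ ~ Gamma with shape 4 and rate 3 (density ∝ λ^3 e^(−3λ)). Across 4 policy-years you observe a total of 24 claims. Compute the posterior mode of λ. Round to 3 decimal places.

λ̂_MAP = 3.857

Σxᵢ = 24, n = 4.
Posterior ∝ λ^3e^(−3λ) · λ^24e^(−4λ) = λ^27e^(−7λ), i.e. Gamma(shape=28, rate=7).
The mode of a Gamma(a, b) with a ≥ 1 (shape–rate) is (a−1)/b = 27/7 ≈ 3.857.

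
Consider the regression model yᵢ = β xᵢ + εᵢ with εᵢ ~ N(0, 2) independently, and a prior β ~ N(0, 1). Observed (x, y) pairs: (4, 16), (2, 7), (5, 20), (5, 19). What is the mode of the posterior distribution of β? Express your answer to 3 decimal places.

log p(β | y) = −Σ(yᵢ − βxᵢ)²/(2·2) − β²/(2·1) + const.
Setting the derivative to zero: Σxᵢ(yᵢ − βxᵢ)/2 − β/1 = 0, so β = Σxᵢyᵢ / (Σxᵢ² + σ²/τ²).
Σxᵢyᵢ = 4·16 + 2·7 + 5·20 + 5·19 = 273; Σxᵢ² = 70; σ²/τ² = 2.
β̂_MAP = 273 / (70 + 2) = 273/72 ≈ 3.792.

β̂_MAP = 3.792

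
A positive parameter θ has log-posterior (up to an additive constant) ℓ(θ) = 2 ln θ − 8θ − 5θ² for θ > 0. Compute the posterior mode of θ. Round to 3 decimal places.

ℓ'(θ) = 2/θ − 8 − 10θ. Setting this to zero and multiplying by θ: 10θ² + 8θ − 2 = 0.
θ = (−8 + √(8² + 4·10·2)) / (2·10) = (−8 + √144) / 20 = (−8 + 12)/20 = 1/5.
ℓ''(θ) = −2/θ² − 10 < 0, confirming a maximum.

θ̂_MAP = 0.200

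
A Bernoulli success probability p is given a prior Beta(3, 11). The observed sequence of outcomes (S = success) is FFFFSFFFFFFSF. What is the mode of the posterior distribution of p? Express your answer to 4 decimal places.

p̂_MAP = 0.1600

Prior: Beta(3, 11).
Data: 2 successes in 13 trials (from the sequence). The binomial likelihood contributes p^2(1−p)^11, so the posterior is Beta(3+2, 11+11) = Beta(5, 22).
For Beta(a, b) with a, b > 1 the mode is (a−1)/(a+b−2) = 4/25 ≈ 0.1600.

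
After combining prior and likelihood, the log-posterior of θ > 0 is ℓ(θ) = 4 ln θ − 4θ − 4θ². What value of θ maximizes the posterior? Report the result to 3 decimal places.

ℓ'(θ) = 4/θ − 4 − 8θ. Setting this to zero and multiplying by θ: 8θ² + 4θ − 4 = 0.
θ = (−4 + √(4² + 4·8·4)) / (2·8) = (−4 + √144) / 16 = (−4 + 12)/16 = 1/2.
ℓ''(θ) = −4/θ² − 8 < 0, confirming a maximum.

θ̂_MAP = 0.500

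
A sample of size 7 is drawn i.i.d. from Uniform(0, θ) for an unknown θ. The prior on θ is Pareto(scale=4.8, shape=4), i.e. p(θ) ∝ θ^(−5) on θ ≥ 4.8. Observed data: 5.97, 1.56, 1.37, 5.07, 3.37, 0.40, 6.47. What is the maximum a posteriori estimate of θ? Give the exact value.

The Uniform(0, θ) likelihood is θ^(−n) for θ ≥ max(xᵢ), zero otherwise. Here max(xᵢ) = 6.47.
Posterior ∝ θ^(−5) · θ^(−7) = θ^(−12) on θ ≥ max(4.8, 6.47) = 6.47.
This density is strictly decreasing in θ, so the posterior mode lies at the lower boundary of the support.

θ̂_MAP = 6.47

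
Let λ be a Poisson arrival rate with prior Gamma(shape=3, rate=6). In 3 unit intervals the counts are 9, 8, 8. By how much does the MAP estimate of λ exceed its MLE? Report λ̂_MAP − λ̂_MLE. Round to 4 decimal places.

Σxᵢ = 25. Posterior is Gamma(28, 9); MAP = (28−1)/9 = 27/9 ≈ 3.00000.
MLE = x̄ = 25/3 ≈ 8.33333.
Difference = 27/9 − 25/3 = -16/3 ≈ -5.3333.

MAP − MLE = -5.3333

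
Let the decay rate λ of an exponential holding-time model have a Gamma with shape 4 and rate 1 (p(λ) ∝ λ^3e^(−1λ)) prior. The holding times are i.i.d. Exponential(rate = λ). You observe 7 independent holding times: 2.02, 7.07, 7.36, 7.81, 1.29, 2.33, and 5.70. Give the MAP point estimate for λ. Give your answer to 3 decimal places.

λ̂_MAP = 0.289

The Exponential(rate=λ) likelihood is ∝ λ^n e^(−λΣtᵢ). Here n = 7 and Σtᵢ = 2.02 + 7.07 + 7.36 + 7.81 + 1.29 + 2.33 + 5.70 = 33.58.
Posterior ∝ λ^3e^(−1λ) · λ^7e^(−33.58λ) = λ^10e^(−34.58λ), i.e. Gamma(11, 34.58).
Mode = (a−1)/b = 10/34.58 ≈ 0.289.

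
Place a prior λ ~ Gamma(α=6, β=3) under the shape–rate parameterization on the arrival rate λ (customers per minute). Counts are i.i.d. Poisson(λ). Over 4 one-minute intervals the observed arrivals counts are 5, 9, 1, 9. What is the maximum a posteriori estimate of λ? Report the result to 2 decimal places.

Σxᵢ = 5+9+1+9 = 24, with n = 4.
Posterior ∝ λ^5e^(−3λ) · λ^24e^(−4λ) = λ^29e^(−7λ), i.e. Gamma(shape=30, rate=7).
The mode of a Gamma(a, b) with a ≥ 1 (shape–rate) is (a−1)/b = 29/7 ≈ 4.14.

λ̂_MAP = 4.14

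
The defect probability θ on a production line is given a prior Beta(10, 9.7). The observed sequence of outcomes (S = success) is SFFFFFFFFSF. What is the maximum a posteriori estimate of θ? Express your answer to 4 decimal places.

θ̂_MAP = 0.3833

Prior: Beta(10, 9.7).
Data: 2 successes in 11 trials (from the sequence). The binomial likelihood contributes θ^2(1−θ)^9, so the posterior is Beta(10+2, 9.7+9) = Beta(12, 18.7).
For Beta(a, b) with a, b > 1 the mode is (a−1)/(a+b−2) = 11/28.7 ≈ 0.3833.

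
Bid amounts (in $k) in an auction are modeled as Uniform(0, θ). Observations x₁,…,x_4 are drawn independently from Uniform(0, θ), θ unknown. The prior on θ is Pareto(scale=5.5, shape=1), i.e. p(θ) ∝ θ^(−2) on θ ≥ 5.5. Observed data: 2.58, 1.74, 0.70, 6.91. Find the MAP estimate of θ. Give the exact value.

The Uniform(0, θ) likelihood is θ^(−n) for θ ≥ max(xᵢ), zero otherwise. Here max(xᵢ) = 6.91.
Posterior ∝ θ^(−2) · θ^(−4) = θ^(−6) on θ ≥ max(5.5, 6.91) = 6.91.
This density is strictly decreasing in θ, so the posterior mode lies at the lower boundary of the support.

θ̂_MAP = 6.91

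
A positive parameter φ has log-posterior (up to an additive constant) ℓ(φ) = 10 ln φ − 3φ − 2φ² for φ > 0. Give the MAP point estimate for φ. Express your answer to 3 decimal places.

ℓ'(φ) = 10/φ − 3 − 4φ. Setting this to zero and multiplying by φ: 4φ² + 3φ − 10 = 0.
φ = (−3 + √(3² + 4·4·10)) / (2·4) = (−3 + √169) / 8 = (−3 + 13)/8 = 5/4.
ℓ''(φ) = −10/φ² − 4 < 0, confirming a maximum.

φ̂_MAP = 1.250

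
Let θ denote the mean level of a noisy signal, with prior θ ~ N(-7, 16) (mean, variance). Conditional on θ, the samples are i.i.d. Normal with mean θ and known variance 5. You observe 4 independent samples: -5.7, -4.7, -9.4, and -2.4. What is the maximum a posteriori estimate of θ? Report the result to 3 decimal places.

θ̂_MAP = -5.655

n = 4; x̄ = ((-5.7) + (-4.7) + (-9.4) + (-2.4))/4 = -22.2/4 = -5.55.
For a Normal prior and Normal likelihood with known variance, the posterior is Normal; its mode equals its mean, the precision-weighted average.
Prior precision 1/σ₀² = 1/16 = 0.0625; data precision n/σ² = 4/5 = 0.8.
θ̂ = (0.0625·(-7) + 0.8·(-5.55)) / (0.0625 + 0.8) = (-4.8775)/0.8625 = -1951/345 ≈ -5.655.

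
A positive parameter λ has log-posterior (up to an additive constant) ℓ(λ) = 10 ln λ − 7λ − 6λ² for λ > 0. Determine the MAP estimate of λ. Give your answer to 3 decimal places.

ℓ'(λ) = 10/λ − 7 − 12λ. Setting this to zero and multiplying by λ: 12λ² + 7λ − 10 = 0.
λ = (−7 + √(7² + 4·12·10)) / (2·12) = (−7 + √529) / 24 = (−7 + 23)/24 = 2/3.
ℓ''(λ) = −10/λ² − 12 < 0, confirming a maximum.

λ̂_MAP = 0.667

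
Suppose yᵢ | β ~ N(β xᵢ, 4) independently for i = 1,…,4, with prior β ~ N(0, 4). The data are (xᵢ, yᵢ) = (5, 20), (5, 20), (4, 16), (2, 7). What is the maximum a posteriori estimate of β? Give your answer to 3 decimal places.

β̂_MAP = 3.915

log p(β | y) = −Σ(yᵢ − βxᵢ)²/(2·4) − β²/(2·4) + const.
Setting the derivative to zero: Σxᵢ(yᵢ − βxᵢ)/4 − β/4 = 0, so β = Σxᵢyᵢ / (Σxᵢ² + σ²/τ²).
Σxᵢyᵢ = 5·20 + 5·20 + 4·16 + 2·7 = 278; Σxᵢ² = 70; σ²/τ² = 1.
β̂_MAP = 278 / (70 + 1) = 278/71 ≈ 3.915.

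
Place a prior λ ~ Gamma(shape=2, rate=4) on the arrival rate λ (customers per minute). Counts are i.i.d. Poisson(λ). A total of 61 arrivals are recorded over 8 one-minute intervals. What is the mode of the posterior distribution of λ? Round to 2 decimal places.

λ̂_MAP = 5.17

Σxᵢ = 61, n = 8.
Posterior ∝ λe^(−4λ) · λ^61e^(−8λ) = λ^62e^(−12λ), i.e. Gamma(shape=63, rate=12).
The mode of a Gamma(a, b) with a ≥ 1 (shape–rate) is (a−1)/b = 62/12 ≈ 5.17.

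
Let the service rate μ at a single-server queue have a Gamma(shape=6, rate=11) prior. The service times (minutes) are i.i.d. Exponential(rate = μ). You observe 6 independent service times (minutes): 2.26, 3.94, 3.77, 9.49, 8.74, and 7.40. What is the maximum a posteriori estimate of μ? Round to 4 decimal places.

μ̂_MAP = 0.2361

The Exponential(rate=μ) likelihood is ∝ μ^n e^(−μΣtᵢ). Here n = 6 and Σtᵢ = 2.26 + 3.94 + 3.77 + 9.49 + 8.74 + 7.40 = 35.60.
Posterior ∝ μ^5e^(−11μ) · μ^6e^(−35.60μ) = μ^11e^(−46.60μ), i.e. Gamma(12, 46.60).
Mode = (a−1)/b = 11/46.60 ≈ 0.2361.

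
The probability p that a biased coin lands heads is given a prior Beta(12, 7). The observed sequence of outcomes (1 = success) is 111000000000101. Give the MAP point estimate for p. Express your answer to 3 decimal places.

p̂_MAP = 0.500

Prior: Beta(12, 7).
Data: 5 successes in 15 trials (from the sequence). The binomial likelihood contributes p^5(1−p)^10, so the posterior is Beta(12+5, 7+10) = Beta(17, 17).
For Beta(a, b) with a, b > 1 the mode is (a−1)/(a+b−2) = 16/32 ≈ 0.500.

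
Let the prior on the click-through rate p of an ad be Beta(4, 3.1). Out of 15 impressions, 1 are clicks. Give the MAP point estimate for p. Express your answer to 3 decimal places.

p̂_MAP = 0.199

Prior: Beta(4, 3.1).
Data: 1 success in 15 trials. The binomial likelihood contributes p(1−p)^14, so the posterior is Beta(4+1, 3.1+14) = Beta(5, 17.1).
For Beta(a, b) with a, b > 1 the mode is (a−1)/(a+b−2) = 4/20.1 ≈ 0.199.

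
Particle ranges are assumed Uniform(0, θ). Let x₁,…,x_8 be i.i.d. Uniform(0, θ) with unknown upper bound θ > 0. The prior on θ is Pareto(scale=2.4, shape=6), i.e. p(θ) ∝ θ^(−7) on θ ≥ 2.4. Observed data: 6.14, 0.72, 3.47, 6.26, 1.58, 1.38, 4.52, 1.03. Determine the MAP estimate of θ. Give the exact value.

θ̂_MAP = 6.26

The Uniform(0, θ) likelihood is θ^(−n) for θ ≥ max(xᵢ), zero otherwise. Here max(xᵢ) = 6.26.
Posterior ∝ θ^(−7) · θ^(−8) = θ^(−15) on θ ≥ max(2.4, 6.26) = 6.26.
This density is strictly decreasing in θ, so the posterior mode lies at the lower boundary of the support.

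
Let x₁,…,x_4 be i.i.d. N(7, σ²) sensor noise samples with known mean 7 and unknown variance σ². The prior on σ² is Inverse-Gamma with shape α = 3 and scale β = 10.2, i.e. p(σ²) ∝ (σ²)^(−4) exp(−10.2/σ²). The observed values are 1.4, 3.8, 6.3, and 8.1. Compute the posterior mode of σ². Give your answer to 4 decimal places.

Sum of squared deviations about the known mean: SS = (1.4−7)² + (3.8−7)² + (6.3−7)² + (8.1−7)² = 43.3.
The Normal likelihood contributes (σ²)^(−n/2) exp(−SS/(2σ²)), so the posterior is Inverse-Gamma(α + n/2, β + SS/2) = Inverse-Gamma(5, 31.85).
The mode of Inverse-Gamma(a, b) is b/(a+1) = 31.85/6 ≈ 5.3083.

σ̂²_MAP = 5.3083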